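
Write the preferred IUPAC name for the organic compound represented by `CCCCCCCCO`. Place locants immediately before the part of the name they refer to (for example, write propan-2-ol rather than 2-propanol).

octan-1-ol

The longest carbon chain that includes the –OH group has 8 carbons, so the parent hydride is octane.
The highest-priority functional group is an alcohol (–OH), so the name ends in -ol.
Choose the numbering such that numbering from this end puts the hydroxyl group at C-1 rather than C-8.
This places the hydroxyl at C-1.
Assembling the pieces gives octan-1-ol.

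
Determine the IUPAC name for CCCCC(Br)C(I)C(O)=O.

3-bromo-2-iodoheptanoic acid

The longest carbon chain that includes the –COOH group has 7 carbons, so the parent hydride is heptane.
A carboxylic acid (terminal –COOH) is the principal characteristic group, giving the suffix -oic acid.
Number the chain so that the carboxylic acid carbon is C-1 by definition.
With this numbering: a bromo group at C-3; an iodo group at C-2.
Substituent prefixes are cited in alphabetical order (multiplying prefixes like di-/tri- are ignored for ordering).
Assembling the pieces gives 3-bromo-2-iodoheptanoic acid.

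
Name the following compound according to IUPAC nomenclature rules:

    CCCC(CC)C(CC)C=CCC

The longest carbon chain that includes the multiple bond has 9 carbons, so the parent hydride is nonane.
There is one C=C double bond, indicated by the ending -ene.
The numbering direction is chosen so that numbering from this end puts the double bond at C-3 rather than C-6.
With this numbering: the double bond between C-3 and C-4; ethyl groups at C-5 and C-6.
Putting it together: 5,6-diethylnon-3-ene.

5,6-diethylnon-3-ene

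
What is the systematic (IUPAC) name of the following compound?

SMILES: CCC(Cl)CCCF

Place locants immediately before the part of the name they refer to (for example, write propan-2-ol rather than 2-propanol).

4-chloro-1-fluorohexane

The longest continuous carbon chain has 6 atoms, so the parent hydride is hexane.
The numbering direction is chosen so that the substituent locant set {1,4} is lower than {3,6} at the first point of difference.
This places a chloro group at C-4; a fluoro group at C-1.
Substituent prefixes are cited in alphabetical order (multiplying prefixes like di-/tri- are ignored for ordering).
Putting it together: 4-chloro-1-fluorohexane.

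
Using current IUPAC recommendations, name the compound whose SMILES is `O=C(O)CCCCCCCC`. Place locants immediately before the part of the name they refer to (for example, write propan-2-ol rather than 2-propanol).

nonanoic acid

The longest chain bearing the –COOH group is 9 carbons long (nonane).
The highest-priority functional group is a carboxylic acid (terminal –COOH), so the name ends in -oic acid.
Choose the numbering such that the carboxylic acid carbon is C-1 by definition.
Assembling the pieces gives nonanoic acid.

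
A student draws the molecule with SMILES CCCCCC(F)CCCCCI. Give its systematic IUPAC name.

The longest continuous carbon chain has 11 atoms, so the parent hydride is undecane.
Number the chain so that the substituent locant set {1,6} is lower than {6,11} at the first point of difference.
With this numbering: a fluoro group at C-6; an iodo group at C-1.
The substituents are ordered alphabetically, ignoring any di-/tri- multipliers.
Putting it together: 6-fluoro-1-iodoundecane.

6-fluoro-1-iodoundecane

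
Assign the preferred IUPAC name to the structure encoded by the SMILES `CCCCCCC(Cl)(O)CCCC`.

5-chloroundecan-5-ol

Counting along the main chain through the –OH group gives 11 carbons: the parent is undecane.
The principal characteristic group is an alcohol (–OH), named with the suffix -ol.
Number the chain so that numbering from this end puts the hydroxyl group at C-5 rather than C-7.
That gives the hydroxyl at C-5; a chloro group at C-5.
Assembling the pieces gives 5-chloroundecan-5-ol.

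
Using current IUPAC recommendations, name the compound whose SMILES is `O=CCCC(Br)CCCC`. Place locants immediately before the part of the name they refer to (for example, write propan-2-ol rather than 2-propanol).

4-bromooctanal

The longest chain bearing the –CHO group is 8 carbons long (octane).
The highest-priority functional group is an aldehyde (terminal –CHO), so the name ends in -al.
The numbering direction is chosen so that the aldehyde carbon is C-1 by definition.
That gives a bromo group at C-4.
The name is 4-bromooctanal.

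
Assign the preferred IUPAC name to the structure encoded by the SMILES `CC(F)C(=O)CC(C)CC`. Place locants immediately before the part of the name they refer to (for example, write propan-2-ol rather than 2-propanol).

2-fluoro-5-methylheptan-3-one

The longest carbon chain that includes the carbonyl has 7 carbons, so the parent hydride is heptane.
A ketone (C=O on an internal carbon) is the principal characteristic group, giving the suffix -one.
Number the chain so that numbering from this end puts the carbonyl group at C-3 rather than C-5.
That gives the carbonyl at C-3; a fluoro group at C-2; a methyl group at C-5.
The substituents are ordered alphabetically, ignoring any di-/tri- multipliers.
Putting it together: 2-fluoro-5-methylheptan-3-one.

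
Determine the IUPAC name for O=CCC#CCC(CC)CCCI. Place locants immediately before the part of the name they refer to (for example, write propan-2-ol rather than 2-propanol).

Counting along the main chain through the –CHO group and the multiple bond gives 9 carbons: the parent is nonane.
The principal characteristic group is an aldehyde (terminal –CHO), named with the suffix -al.
There is one C≡C triple bond, indicated by the ending -yne.
Number the chain so that the aldehyde carbon is C-1 by definition.
With this numbering: the triple bond between C-3 and C-4; an ethyl group at C-6; an iodo group at C-9.
Prefixes are listed alphabetically: ethyl, iodo.
The name is 6-ethyl-9-iodonon-3-ynal.

6-ethyl-9-iodonon-3-ynal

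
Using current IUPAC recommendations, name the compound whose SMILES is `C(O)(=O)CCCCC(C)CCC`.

Counting along the main chain through the –COOH group gives 9 carbons: the parent is nonane.
A carboxylic acid (terminal –COOH) is the principal characteristic group, giving the suffix -oic acid.
Number the chain so that the carboxylic acid carbon is C-1 by definition.
That gives a methyl group at C-6.
Assembling the pieces gives 6-methylnonanoic acid.

6-methylnonanoic acid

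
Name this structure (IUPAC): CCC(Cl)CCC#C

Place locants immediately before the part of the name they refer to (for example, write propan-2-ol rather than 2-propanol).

The longest carbon chain that includes the multiple bond has 7 carbons, so the parent hydride is heptane.
The chain contains a C≡C triple bond, so the unsaturation ending is -yne.
Number the chain so that numbering from this end puts the triple bond at C-1 rather than C-6.
With this numbering: the triple bond between C-1 and C-2; a chloro group at C-5.
The name is 5-chlorohept-1-yne.

5-chlorohept-1-yne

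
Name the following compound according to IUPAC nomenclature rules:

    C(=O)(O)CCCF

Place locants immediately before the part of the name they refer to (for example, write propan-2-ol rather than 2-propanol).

The longest carbon chain that includes the –COOH group has 4 carbons, so the parent hydride is butane.
The principal characteristic group is a carboxylic acid (terminal –COOH), named with the suffix -oic acid.
Number the chain so that the carboxylic acid carbon is C-1 by definition.
That gives a fluoro group at C-4.
Assembling the pieces gives 4-fluorobutanoic acid.

4-fluorobutanoic acid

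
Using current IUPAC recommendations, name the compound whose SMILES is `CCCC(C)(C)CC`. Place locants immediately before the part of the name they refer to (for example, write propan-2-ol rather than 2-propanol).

The longest carbon chain is 6 atoms: the parent is hexane.
The numbering direction is chosen so that the substituent locant set {3,3} is lower than {4,4} at the first point of difference.
This places two methyl groups at C-3.
Assembling the pieces gives 3,3-dimethylhexane.

3,3-dimethylhexane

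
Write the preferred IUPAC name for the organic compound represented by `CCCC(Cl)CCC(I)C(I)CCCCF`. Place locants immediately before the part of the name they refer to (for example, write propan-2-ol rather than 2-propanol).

9-chloro-1-fluoro-5,6-diiodododecane

The longest continuous carbon chain has 12 atoms, so the parent hydride is dodecane.
Choose the numbering such that the substituent locant set {1,5,6,9} is lower than {4,7,8,12} at the first point of difference.
With this numbering: a chloro group at C-9; a fluoro group at C-1; iodo groups at C-5 and C-6.
Substituent prefixes are cited in alphabetical order (multiplying prefixes like di-/tri- are ignored for ordering).
Assembling the pieces gives 9-chloro-1-fluoro-5,6-diiodododecane.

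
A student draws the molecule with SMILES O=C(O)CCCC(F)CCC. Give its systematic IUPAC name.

The longest carbon chain that includes the –COOH group has 8 carbons, so the parent hydride is octane.
The highest-priority functional group is a carboxylic acid (terminal –COOH), so the name ends in -oic acid.
The numbering direction is chosen so that the carboxylic acid carbon is C-1 by definition.
That gives a fluoro group at C-5.
Assembling the pieces gives 5-fluorooctanoic acid.

5-fluorooctanoic acid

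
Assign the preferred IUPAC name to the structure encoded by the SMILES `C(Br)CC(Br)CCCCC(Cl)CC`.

The parent chain contains 10 carbons (decane).
Number the chain so that the substituent locant set {1,3,8} is lower than {3,8,10} at the first point of difference.
With this numbering: bromo groups at C-1 and C-3; a chloro group at C-8.
The substituents are ordered alphabetically, ignoring any di-/tri- multipliers.
The name is 1,3-dibromo-8-chlorodecane.

1,3-dibromo-8-chlorodecane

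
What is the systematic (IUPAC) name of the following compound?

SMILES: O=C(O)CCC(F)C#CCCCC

4-fluorodec-5-ynoic acid

The longest chain bearing the –COOH group and the multiple bond is 10 carbons long (decane).
The highest-priority functional group is a carboxylic acid (terminal –COOH), so the name ends in -oic acid.
A C≡C triple bond in the chain gives the infix -yne-.
Number the chain so that the carboxylic acid carbon is C-1 by definition.
This places the triple bond between C-5 and C-6; a fluoro group at C-4.
Assembling the pieces gives 4-fluorodec-5-ynoic acid.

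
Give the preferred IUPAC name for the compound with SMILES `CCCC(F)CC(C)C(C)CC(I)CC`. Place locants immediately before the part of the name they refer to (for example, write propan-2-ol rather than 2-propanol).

The parent chain contains 11 carbons (undecane).
The numbering direction is chosen so that the substituent locant set {3,5,6,8} is lower than {4,6,7,9} at the first point of difference.
With this numbering: a fluoro group at C-8; an iodo group at C-3; methyl groups at C-5 and C-6.
Substituent prefixes are cited in alphabetical order (multiplying prefixes like di-/tri- are ignored for ordering).
Putting it together: 8-fluoro-3-iodo-5,6-dimethylundecane.

8-fluoro-3-iodo-5,6-dimethylundecane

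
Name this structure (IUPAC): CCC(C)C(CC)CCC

The parent chain contains 7 carbons (heptane).
Number the chain so that the substituent locant set {3,4} is lower than {4,5} at the first point of difference.
With this numbering: an ethyl group at C-4; a methyl group at C-3.
The substituents are ordered alphabetically, ignoring any di-/tri- multipliers.
The name is 4-ethyl-3-methylheptane.

4-ethyl-3-methylheptane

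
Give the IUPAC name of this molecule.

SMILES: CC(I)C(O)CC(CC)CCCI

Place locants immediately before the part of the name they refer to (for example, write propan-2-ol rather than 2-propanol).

The longest carbon chain that includes the –OH group has 8 carbons, so the parent hydride is octane.
The principal characteristic group is an alcohol (–OH), named with the suffix -ol.
Number the chain so that numbering from this end puts the hydroxyl group at C-3 rather than C-6.
With this numbering: the hydroxyl at C-3; an ethyl group at C-5; iodo groups at C-2 and C-8.
Prefixes are listed alphabetically: ethyl, iodo.
Putting it together: 5-ethyl-2,8-diiodooctan-3-ol.

5-ethyl-2,8-diiodooctan-3-ol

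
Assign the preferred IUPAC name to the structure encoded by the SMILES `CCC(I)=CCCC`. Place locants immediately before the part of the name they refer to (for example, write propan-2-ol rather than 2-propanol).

The longest carbon chain that includes the multiple bond has 7 carbons, so the parent hydride is heptane.
The chain contains a C=C double bond, so the unsaturation ending is -ene.
Choose the numbering such that numbering from this end puts the double bond at C-3 rather than C-4.
This places the double bond between C-3 and C-4; an iodo group at C-3.
Assembling the pieces gives 3-iodohept-3-ene.

3-iodohept-3-ene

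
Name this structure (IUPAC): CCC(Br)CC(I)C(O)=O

4-bromo-2-iodohexanoic acid

The longest carbon chain that includes the –COOH group has 6 carbons, so the parent hydride is hexane.
A carboxylic acid (terminal –COOH) is the principal characteristic group, giving the suffix -oic acid.
The numbering direction is chosen so that the carboxylic acid carbon is C-1 by definition.
With this numbering: a bromo group at C-4; an iodo group at C-2.
Prefixes are listed alphabetically: bromo, iodo.
The name is 4-bromo-2-iodohexanoic acid.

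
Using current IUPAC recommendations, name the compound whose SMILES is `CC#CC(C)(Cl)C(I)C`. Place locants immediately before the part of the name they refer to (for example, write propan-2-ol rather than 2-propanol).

4-chloro-5-iodo-4-methylhex-2-yne

The longest chain bearing the multiple bond is 6 carbons long (hexane).
There is one C≡C triple bond, indicated by the ending -yne.
Choose the numbering such that numbering from this end puts the triple bond at C-2 rather than C-4.
This places the triple bond between C-2 and C-3; a chloro group at C-4; an iodo group at C-5; a methyl group at C-4.
Substituent prefixes are cited in alphabetical order (multiplying prefixes like di-/tri- are ignored for ordering).
Assembling the pieces gives 4-chloro-5-iodo-4-methylhex-2-yne.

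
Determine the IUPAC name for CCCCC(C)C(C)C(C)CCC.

The longest carbon chain is 10 atoms: the parent is decane.
Number the chain so that the substituent locant set {4,5,6} is lower than {5,6,7} at the first point of difference.
With this numbering: methyl groups at C-4 and C-5 and C-6.
Assembling the pieces gives 4,5,6-trimethyldecane.

4,5,6-trimethyldecane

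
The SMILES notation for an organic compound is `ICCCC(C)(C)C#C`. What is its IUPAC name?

6-iodo-3,3-dimethylhex-1-yne

The longest chain bearing the multiple bond is 6 carbons long (hexane).
The chain contains a C≡C triple bond, so the unsaturation ending is -yne.
Choose the numbering such that numbering from this end puts the triple bond at C-1 rather than C-5.
This places the triple bond between C-1 and C-2; an iodo group at C-6; two methyl groups at C-3.
Substituent prefixes are cited in alphabetical order (multiplying prefixes like di-/tri- are ignored for ordering).
The name is 6-iodo-3,3-dimethylhex-1-yne.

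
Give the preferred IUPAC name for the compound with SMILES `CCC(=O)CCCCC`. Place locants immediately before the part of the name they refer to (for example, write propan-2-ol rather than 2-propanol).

octan-3-one

The longest chain bearing the carbonyl is 8 carbons long (octane).
The highest-priority functional group is a ketone (C=O on an internal carbon), so the name ends in -one.
The numbering direction is chosen so that numbering from this end puts the carbonyl group at C-3 rather than C-6.
With this numbering: the carbonyl at C-3.
The name is octan-3-one.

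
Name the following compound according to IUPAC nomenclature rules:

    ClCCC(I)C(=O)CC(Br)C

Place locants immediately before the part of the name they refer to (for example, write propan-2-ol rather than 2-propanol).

The longest chain bearing the carbonyl is 7 carbons long (heptane).
The highest-priority functional group is a ketone (C=O on an internal carbon), so the name ends in -one.
Number the chain so that the substituent locant set {1,3,6} is lower than {2,5,7} at the first point of difference.
With this numbering: the carbonyl at C-4; a bromo group at C-6; a chloro group at C-1; an iodo group at C-3.
The substituents are ordered alphabetically, ignoring any di-/tri- multipliers.
Putting it together: 6-bromo-1-chloro-3-iodoheptan-4-one.

6-bromo-1-chloro-3-iodoheptan-4-one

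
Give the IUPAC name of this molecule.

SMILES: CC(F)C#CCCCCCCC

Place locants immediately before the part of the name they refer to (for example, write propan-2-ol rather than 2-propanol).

The longest chain bearing the multiple bond is 11 carbons long (undecane).
There is one C≡C triple bond, indicated by the ending -yne.
Choose the numbering such that numbering from this end puts the triple bond at C-3 rather than C-8.
This places the triple bond between C-3 and C-4; a fluoro group at C-2.
Putting it together: 2-fluoroundec-3-yne.

2-fluoroundec-3-yne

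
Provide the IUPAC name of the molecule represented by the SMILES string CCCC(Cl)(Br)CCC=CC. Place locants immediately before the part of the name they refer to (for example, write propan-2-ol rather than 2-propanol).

6-bromo-6-chloronon-2-ene

Counting along the main chain through the multiple bond gives 9 carbons: the parent is nonane.
A C=C double bond in the chain gives the infix -ene-.
The numbering direction is chosen so that numbering from this end puts the double bond at C-2 rather than C-7.
With this numbering: the double bond between C-2 and C-3; a bromo group at C-6; a chloro group at C-6.
The substituents are ordered alphabetically, ignoring any di-/tri- multipliers.
Putting it together: 6-bromo-6-chloronon-2-ene.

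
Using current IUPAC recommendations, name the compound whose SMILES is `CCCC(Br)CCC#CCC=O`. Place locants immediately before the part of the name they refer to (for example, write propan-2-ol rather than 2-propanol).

The longest chain bearing the –CHO group and the multiple bond is 10 carbons long (decane).
An aldehyde (terminal –CHO) is the principal characteristic group, giving the suffix -al.
There is one C≡C triple bond, indicated by the ending -yne.
The numbering direction is chosen so that the aldehyde carbon is C-1 by definition.
This places the triple bond between C-3 and C-4; a bromo group at C-7.
The name is 7-bromodec-3-ynal.

7-bromodec-3-ynal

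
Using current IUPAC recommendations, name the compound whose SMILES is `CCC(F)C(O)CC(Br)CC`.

The longest chain bearing the –OH group is 8 carbons long (octane).
The principal characteristic group is an alcohol (–OH), named with the suffix -ol.
Choose the numbering such that numbering from this end puts the hydroxyl group at C-4 rather than C-5.
That gives the hydroxyl at C-4; a bromo group at C-6; a fluoro group at C-3.
The substituents are ordered alphabetically, ignoring any di-/tri- multipliers.
Assembling the pieces gives 6-bromo-3-fluorooctan-4-ol.

6-bromo-3-fluorooctan-4-ol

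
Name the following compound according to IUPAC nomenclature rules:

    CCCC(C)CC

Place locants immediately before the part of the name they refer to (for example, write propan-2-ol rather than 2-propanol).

3-methylhexane

The parent chain contains 6 carbons (hexane).
Choose the numbering such that the substituent locant set {3} is lower than {4} at the first point of difference.
This places a methyl group at C-3.
Putting it together: 3-methylhexane.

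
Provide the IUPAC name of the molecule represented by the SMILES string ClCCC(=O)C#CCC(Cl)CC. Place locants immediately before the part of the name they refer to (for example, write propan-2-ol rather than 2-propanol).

The longest carbon chain that includes the carbonyl and the multiple bond has 9 carbons, so the parent hydride is nonane.
The principal characteristic group is a ketone (C=O on an internal carbon), named with the suffix -one.
There is one C≡C triple bond, indicated by the ending -yne.
Choose the numbering such that numbering from this end puts the carbonyl group at C-3 rather than C-7.
That gives the carbonyl at C-3; the triple bond between C-4 and C-5; chloro groups at C-1 and C-7.
Assembling the pieces gives 1,7-dichloronon-4-yn-3-one.

1,7-dichloronon-4-yn-3-one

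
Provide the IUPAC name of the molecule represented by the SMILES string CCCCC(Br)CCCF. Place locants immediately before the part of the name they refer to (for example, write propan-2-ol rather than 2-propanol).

4-bromo-1-fluorooctane

The parent chain contains 8 carbons (octane).
The numbering direction is chosen so that the substituent locant set {1,4} is lower than {5,8} at the first point of difference.
This places a bromo group at C-4; a fluoro group at C-1.
Prefixes are listed alphabetically: bromo, fluoro.
Putting it together: 4-bromo-1-fluorooctane.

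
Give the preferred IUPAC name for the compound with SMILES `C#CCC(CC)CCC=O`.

4-ethylhept-6-ynal

The longest carbon chain that includes the –CHO group and the multiple bond has 7 carbons, so the parent hydride is heptane.
The highest-priority functional group is an aldehyde (terminal –CHO), so the name ends in -al.
A C≡C triple bond in the chain gives the infix -yne-.
Number the chain so that the aldehyde carbon is C-1 by definition.
That gives the triple bond between C-6 and C-7; an ethyl group at C-4.
Putting it together: 4-ethylhept-6-ynal.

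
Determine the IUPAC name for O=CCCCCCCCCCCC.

dodecanal

Counting along the main chain through the –CHO group gives 12 carbons: the parent is dodecane.
The highest-priority functional group is an aldehyde (terminal –CHO), so the name ends in -al.
The numbering direction is chosen so that the aldehyde carbon is C-1 by definition.
Putting it together: dodecanal.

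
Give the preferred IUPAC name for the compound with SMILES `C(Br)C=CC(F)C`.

1-bromo-4-fluoropent-2-ene

The longest chain bearing the multiple bond is 5 carbons long (pentane).
The chain contains a C=C double bond, so the unsaturation ending is -ene.
The numbering direction is chosen so that numbering from this end puts the double bond at C-2 rather than C-3.
That gives the double bond between C-2 and C-3; a bromo group at C-1; a fluoro group at C-4.
The substituents are ordered alphabetically, ignoring any di-/tri- multipliers.
Assembling the pieces gives 1-bromo-4-fluoropent-2-ene.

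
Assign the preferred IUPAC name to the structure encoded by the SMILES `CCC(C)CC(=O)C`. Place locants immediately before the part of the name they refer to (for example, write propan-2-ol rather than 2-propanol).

The longest chain bearing the carbonyl is 6 carbons long (hexane).
The highest-priority functional group is a ketone (C=O on an internal carbon), so the name ends in -one.
Choose the numbering such that numbering from this end puts the carbonyl group at C-2 rather than C-5.
This places the carbonyl at C-2; a methyl group at C-4.
Putting it together: 4-methylhexan-2-one.

4-methylhexan-2-one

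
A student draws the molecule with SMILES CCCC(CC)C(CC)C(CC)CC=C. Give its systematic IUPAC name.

Counting along the main chain through the multiple bond gives 9 carbons: the parent is nonane.
The chain contains a C=C double bond, so the unsaturation ending is -ene.
Choose the numbering such that numbering from this end puts the double bond at C-1 rather than C-8.
With this numbering: the double bond between C-1 and C-2; ethyl groups at C-4 and C-5 and C-6.
Putting it together: 4,5,6-triethylnon-1-ene.

4,5,6-triethylnon-1-ene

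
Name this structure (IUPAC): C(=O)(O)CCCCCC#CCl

Counting along the main chain through the –COOH group and the multiple bond gives 8 carbons: the parent is octane.
The highest-priority functional group is a carboxylic acid (terminal –COOH), so the name ends in -oic acid.
A C≡C triple bond in the chain gives the infix -yne-.
Number the chain so that the carboxylic acid carbon is C-1 by definition.
With this numbering: the triple bond between C-7 and C-8; a chloro group at C-8.
Putting it together: 8-chlorooct-7-ynoic acid.

8-chlorooct-7-ynoic acid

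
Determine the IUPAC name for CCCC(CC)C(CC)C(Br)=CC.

Counting along the main chain through the multiple bond gives 8 carbons: the parent is octane.
A C=C double bond in the chain gives the infix -ene-.
Number the chain so that numbering from this end puts the double bond at C-2 rather than C-6.
With this numbering: the double bond between C-2 and C-3; a bromo group at C-3; ethyl groups at C-4 and C-5.
Substituent prefixes are cited in alphabetical order (multiplying prefixes like di-/tri- are ignored for ordering).
Assembling the pieces gives 3-bromo-4,5-diethyloct-2-ene.

3-bromo-4,5-diethyloct-2-ene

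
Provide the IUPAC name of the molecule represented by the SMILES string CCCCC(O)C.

The longest chain bearing the –OH group is 6 carbons long (hexane).
An alcohol (–OH) is the principal characteristic group, giving the suffix -ol.
Choose the numbering such that numbering from this end puts the hydroxyl group at C-2 rather than C-5.
This places the hydroxyl at C-2.
Assembling the pieces gives hexan-2-ol.

hexan-2-ol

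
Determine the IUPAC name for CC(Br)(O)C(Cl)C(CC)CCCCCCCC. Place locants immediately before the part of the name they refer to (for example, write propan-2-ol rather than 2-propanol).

2-bromo-3-chloro-4-ethyldodecan-2-ol

The longest chain bearing the –OH group is 12 carbons long (dodecane).
An alcohol (–OH) is the principal characteristic group, giving the suffix -ol.
Choose the numbering such that numbering from this end puts the hydroxyl group at C-2 rather than C-11.
That gives the hydroxyl at C-2; a bromo group at C-2; a chloro group at C-3; an ethyl group at C-4.
The substituents are ordered alphabetically, ignoring any di-/tri- multipliers.
Putting it together: 2-bromo-3-chloro-4-ethyldodecan-2-ol.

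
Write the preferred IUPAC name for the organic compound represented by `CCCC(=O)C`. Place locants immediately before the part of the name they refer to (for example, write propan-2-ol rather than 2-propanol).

Counting along the main chain through the carbonyl gives 5 carbons: the parent is pentane.
The principal characteristic group is a ketone (C=O on an internal carbon), named with the suffix -one.
The numbering direction is chosen so that numbering from this end puts the carbonyl group at C-2 rather than C-4.
That gives the carbonyl at C-2.
Putting it together: pentan-2-one.

pentan-2-one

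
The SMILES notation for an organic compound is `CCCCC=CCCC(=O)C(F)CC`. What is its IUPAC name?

The longest carbon chain that includes the carbonyl and the multiple bond has 12 carbons, so the parent hydride is dodecane.
The principal characteristic group is a ketone (C=O on an internal carbon), named with the suffix -one.
The chain contains a C=C double bond, so the unsaturation ending is -ene.
Choose the numbering such that numbering from this end puts the carbonyl group at C-4 rather than C-9.
This places the carbonyl at C-4; the double bond between C-7 and C-8; a fluoro group at C-3.
Putting it together: 3-fluorododec-7-en-4-one.

3-fluorododec-7-en-4-one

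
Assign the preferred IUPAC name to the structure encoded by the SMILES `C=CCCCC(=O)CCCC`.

The longest carbon chain that includes the carbonyl and the multiple bond has 10 carbons, so the parent hydride is decane.
A ketone (C=O on an internal carbon) is the principal characteristic group, giving the suffix -one.
The chain contains a C=C double bond, so the unsaturation ending is -ene.
The numbering direction is chosen so that numbering from this end puts the carbonyl group at C-5 rather than C-6.
That gives the carbonyl at C-5; the double bond between C-9 and C-10.
Assembling the pieces gives dec-9-en-5-one.

dec-9-en-5-one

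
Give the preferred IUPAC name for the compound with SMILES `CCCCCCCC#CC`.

dec-2-yne

The longest chain bearing the multiple bond is 10 carbons long (decane).
A C≡C triple bond in the chain gives the infix -yne-.
The numbering direction is chosen so that numbering from this end puts the triple bond at C-2 rather than C-8.
This places the triple bond between C-2 and C-3.
The name is dec-2-yne.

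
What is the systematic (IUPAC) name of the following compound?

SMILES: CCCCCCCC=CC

The longest carbon chain that includes the multiple bond has 10 carbons, so the parent hydride is decane.
The chain contains a C=C double bond, so the unsaturation ending is -ene.
Number the chain so that numbering from this end puts the double bond at C-2 rather than C-8.
With this numbering: the double bond between C-2 and C-3.
Putting it together: dec-2-ene.

dec-2-ene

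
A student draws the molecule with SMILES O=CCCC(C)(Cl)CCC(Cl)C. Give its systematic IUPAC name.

4,7-dichloro-4-methyloctanal

The longest carbon chain that includes the –CHO group has 8 carbons, so the parent hydride is octane.
The highest-priority functional group is an aldehyde (terminal –CHO), so the name ends in -al.
The numbering direction is chosen so that the aldehyde carbon is C-1 by definition.
This places chloro groups at C-4 and C-7; a methyl group at C-4.
The substituents are ordered alphabetically, ignoring any di-/tri- multipliers.
Putting it together: 4,7-dichloro-4-methyloctanal.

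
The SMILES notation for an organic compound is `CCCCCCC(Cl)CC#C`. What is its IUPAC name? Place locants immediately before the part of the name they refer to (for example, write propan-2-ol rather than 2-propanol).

Counting along the main chain through the multiple bond gives 10 carbons: the parent is decane.
There is one C≡C triple bond, indicated by the ending -yne.
Number the chain so that numbering from this end puts the triple bond at C-1 rather than C-9.
This places the triple bond between C-1 and C-2; a chloro group at C-4.
Putting it together: 4-chlorodec-1-yne.

4-chlorodec-1-yne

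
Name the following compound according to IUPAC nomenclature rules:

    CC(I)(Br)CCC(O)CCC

Counting along the main chain through the –OH group gives 8 carbons: the parent is octane.
The principal characteristic group is an alcohol (–OH), named with the suffix -ol.
Choose the numbering such that numbering from this end puts the hydroxyl group at C-4 rather than C-5.
This places the hydroxyl at C-4; a bromo group at C-7; an iodo group at C-7.
Substituent prefixes are cited in alphabetical order (multiplying prefixes like di-/tri- are ignored for ordering).
Assembling the pieces gives 7-bromo-7-iodooctan-4-ol.

7-bromo-7-iodooctan-4-ol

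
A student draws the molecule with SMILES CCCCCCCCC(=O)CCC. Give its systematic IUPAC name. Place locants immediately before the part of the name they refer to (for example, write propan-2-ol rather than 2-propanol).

The longest chain bearing the carbonyl is 12 carbons long (dodecane).
The highest-priority functional group is a ketone (C=O on an internal carbon), so the name ends in -one.
Choose the numbering such that numbering from this end puts the carbonyl group at C-4 rather than C-9.
With this numbering: the carbonyl at C-4.
The name is dodecan-4-one.

dodecan-4-one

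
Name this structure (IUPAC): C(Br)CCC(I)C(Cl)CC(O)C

8-bromo-4-chloro-5-iodooctan-2-ol

Counting along the main chain through the –OH group gives 8 carbons: the parent is octane.
An alcohol (–OH) is the principal characteristic group, giving the suffix -ol.
The numbering direction is chosen so that numbering from this end puts the hydroxyl group at C-2 rather than C-7.
That gives the hydroxyl at C-2; a bromo group at C-8; a chloro group at C-4; an iodo group at C-5.
Substituent prefixes are cited in alphabetical order (multiplying prefixes like di-/tri- are ignored for ordering).
The name is 8-bromo-4-chloro-5-iodooctan-2-ol.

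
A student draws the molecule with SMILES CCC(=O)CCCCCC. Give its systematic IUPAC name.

nonan-3-one

The longest carbon chain that includes the carbonyl has 9 carbons, so the parent hydride is nonane.
A ketone (C=O on an internal carbon) is the principal characteristic group, giving the suffix -one.
Choose the numbering such that numbering from this end puts the carbonyl group at C-3 rather than C-7.
With this numbering: the carbonyl at C-3.
The name is nonan-3-one.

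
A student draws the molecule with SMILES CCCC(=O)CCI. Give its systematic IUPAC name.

1-iodohexan-3-one

The longest carbon chain that includes the carbonyl has 6 carbons, so the parent hydride is hexane.
A ketone (C=O on an internal carbon) is the principal characteristic group, giving the suffix -one.
The numbering direction is chosen so that numbering from this end puts the carbonyl group at C-3 rather than C-4.
With this numbering: the carbonyl at C-3; an iodo group at C-1.
The name is 1-iodohexan-3-one.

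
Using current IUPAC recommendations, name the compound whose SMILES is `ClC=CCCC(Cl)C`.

1,5-dichlorohex-1-ene

The longest carbon chain that includes the multiple bond has 6 carbons, so the parent hydride is hexane.
The chain contains a C=C double bond, so the unsaturation ending is -ene.
The numbering direction is chosen so that numbering from this end puts the double bond at C-1 rather than C-5.
That gives the double bond between C-1 and C-2; chloro groups at C-1 and C-5.
Assembling the pieces gives 1,5-dichlorohex-1-ene.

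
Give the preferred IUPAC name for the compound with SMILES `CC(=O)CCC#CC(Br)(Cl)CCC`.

7-bromo-7-chlorodec-5-yn-2-one

The longest chain bearing the carbonyl and the multiple bond is 10 carbons long (decane).
The principal characteristic group is a ketone (C=O on an internal carbon), named with the suffix -one.
There is one C≡C triple bond, indicated by the ending -yne.
Choose the numbering such that numbering from this end puts the carbonyl group at C-2 rather than C-9.
With this numbering: the carbonyl at C-2; the triple bond between C-5 and C-6; a bromo group at C-7; a chloro group at C-7.
The substituents are ordered alphabetically, ignoring any di-/tri- multipliers.
The name is 7-bromo-7-chlorodec-5-yn-2-one.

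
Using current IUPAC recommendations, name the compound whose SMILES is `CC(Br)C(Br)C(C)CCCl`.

The longest continuous carbon chain has 6 atoms, so the parent hydride is hexane.
Number the chain so that the substituent locant set {1,3,4,5} is lower than {2,3,4,6} at the first point of difference.
With this numbering: bromo groups at C-4 and C-5; a chloro group at C-1; a methyl group at C-3.
Substituent prefixes are cited in alphabetical order (multiplying prefixes like di-/tri- are ignored for ordering).
The name is 4,5-dibromo-1-chloro-3-methylhexane.

4,5-dibromo-1-chloro-3-methylhexane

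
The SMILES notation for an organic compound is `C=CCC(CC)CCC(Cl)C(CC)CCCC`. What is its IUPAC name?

The longest carbon chain that includes the multiple bond has 12 carbons, so the parent hydride is dodecane.
The chain contains a C=C double bond, so the unsaturation ending is -ene.
Choose the numbering such that numbering from this end puts the double bond at C-1 rather than C-11.
With this numbering: the double bond between C-1 and C-2; a chloro group at C-7; ethyl groups at C-4 and C-8.
Prefixes are listed alphabetically: chloro, ethyl.
Putting it together: 7-chloro-4,8-diethyldodec-1-ene.

7-chloro-4,8-diethyldodec-1-ene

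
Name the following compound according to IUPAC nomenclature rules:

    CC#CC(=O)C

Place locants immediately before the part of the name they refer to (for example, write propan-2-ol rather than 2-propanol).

The longest chain bearing the carbonyl and the multiple bond is 5 carbons long (pentane).
The highest-priority functional group is a ketone (C=O on an internal carbon), so the name ends in -one.
There is one C≡C triple bond, indicated by the ending -yne.
Choose the numbering such that numbering from this end puts the carbonyl group at C-2 rather than C-4.
That gives the carbonyl at C-2; the triple bond between C-3 and C-4.
Assembling the pieces gives pent-3-yn-2-one.

pent-3-yn-2-one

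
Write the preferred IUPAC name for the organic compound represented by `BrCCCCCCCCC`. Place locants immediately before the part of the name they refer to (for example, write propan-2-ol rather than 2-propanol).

1-bromononane

The longest continuous carbon chain has 9 atoms, so the parent hydride is nonane.
Choose the numbering such that the substituent locant set {1} is lower than {9} at the first point of difference.
That gives a bromo group at C-1.
Assembling the pieces gives 1-bromononane.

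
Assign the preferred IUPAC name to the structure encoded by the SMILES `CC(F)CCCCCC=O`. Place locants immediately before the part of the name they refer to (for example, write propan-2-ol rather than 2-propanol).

The longest carbon chain that includes the –CHO group has 8 carbons, so the parent hydride is octane.
An aldehyde (terminal –CHO) is the principal characteristic group, giving the suffix -al.
Choose the numbering such that the aldehyde carbon is C-1 by definition.
That gives a fluoro group at C-7.
Assembling the pieces gives 7-fluorooctanal.

7-fluorooctanal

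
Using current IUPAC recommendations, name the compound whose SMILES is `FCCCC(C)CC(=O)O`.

6-fluoro-3-methylhexanoic acid

Counting along the main chain through the –COOH group gives 6 carbons: the parent is hexane.
The principal characteristic group is a carboxylic acid (terminal –COOH), named with the suffix -oic acid.
The numbering direction is chosen so that the carboxylic acid carbon is C-1 by definition.
With this numbering: a fluoro group at C-6; a methyl group at C-3.
The substituents are ordered alphabetically, ignoring any di-/tri- multipliers.
The name is 6-fluoro-3-methylhexanoic acid.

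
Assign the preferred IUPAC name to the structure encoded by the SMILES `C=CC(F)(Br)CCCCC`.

Counting along the main chain through the multiple bond gives 8 carbons: the parent is octane.
A C=C double bond in the chain gives the infix -ene-.
The numbering direction is chosen so that numbering from this end puts the double bond at C-1 rather than C-7.
With this numbering: the double bond between C-1 and C-2; a bromo group at C-3; a fluoro group at C-3.
Prefixes are listed alphabetically: bromo, fluoro.
Assembling the pieces gives 3-bromo-3-fluorooct-1-ene.

3-bromo-3-fluorooct-1-ene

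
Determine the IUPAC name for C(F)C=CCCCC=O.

7-fluorohept-5-enal

Counting along the main chain through the –CHO group and the multiple bond gives 7 carbons: the parent is heptane.
The highest-priority functional group is an aldehyde (terminal –CHO), so the name ends in -al.
There is one C=C double bond, indicated by the ending -ene.
The numbering direction is chosen so that the aldehyde carbon is C-1 by definition.
This places the double bond between C-5 and C-6; a fluoro group at C-7.
Putting it together: 7-fluorohept-5-enal.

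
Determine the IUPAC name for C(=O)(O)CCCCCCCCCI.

10-iododecanoic acid

The longest chain bearing the –COOH group is 10 carbons long (decane).
A carboxylic acid (terminal –COOH) is the principal characteristic group, giving the suffix -oic acid.
The numbering direction is chosen so that the carboxylic acid carbon is C-1 by definition.
This places an iodo group at C-10.
Assembling the pieces gives 10-iododecanoic acid.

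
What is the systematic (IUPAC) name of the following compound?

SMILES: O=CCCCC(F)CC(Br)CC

The longest carbon chain that includes the –CHO group has 9 carbons, so the parent hydride is nonane.
An aldehyde (terminal –CHO) is the principal characteristic group, giving the suffix -al.
The numbering direction is chosen so that the aldehyde carbon is C-1 by definition.
This places a bromo group at C-7; a fluoro group at C-5.
Substituent prefixes are cited in alphabetical order (multiplying prefixes like di-/tri- are ignored for ordering).
The name is 7-bromo-5-fluorononanal.

7-bromo-5-fluorononanal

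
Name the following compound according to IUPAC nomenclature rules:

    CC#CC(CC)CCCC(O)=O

5-ethyloct-6-ynoic acid

The longest chain bearing the –COOH group and the multiple bond is 8 carbons long (octane).
The principal characteristic group is a carboxylic acid (terminal –COOH), named with the suffix -oic acid.
There is one C≡C triple bond, indicated by the ending -yne.
The numbering direction is chosen so that the carboxylic acid carbon is C-1 by definition.
This places the triple bond between C-6 and C-7; an ethyl group at C-5.
Assembling the pieces gives 5-ethyloct-6-ynoic acid.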